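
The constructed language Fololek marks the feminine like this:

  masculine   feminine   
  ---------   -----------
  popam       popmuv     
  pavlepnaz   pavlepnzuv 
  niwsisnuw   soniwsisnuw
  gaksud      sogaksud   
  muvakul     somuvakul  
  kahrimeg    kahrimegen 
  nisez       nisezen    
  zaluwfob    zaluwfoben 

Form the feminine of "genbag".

genbguv

"genbag" has last vowel 'a'. The stems whose last vowel is 'a' (popam → popmuv, pavlepnaz → pavlepnzuv) delete the last vowel and add -uv.
So genbag → genbguv.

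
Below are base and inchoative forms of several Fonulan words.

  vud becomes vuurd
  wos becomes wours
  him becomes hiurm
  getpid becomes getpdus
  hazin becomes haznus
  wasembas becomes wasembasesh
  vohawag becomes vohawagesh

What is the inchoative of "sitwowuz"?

vud and getpid both end in -d yet inflect differently (vuurd, getpdus), so the final letter is not what conditions the rule; the number of vowels is.
"sitwowuz" has 3 vowels. The stems with 3 vowels (wasembas → wasembasesh, vohawag → vohawagesh) add -esh.
The other patterns: stems with 1 vowel insert -ur- after the first vowel; stems with 2 vowels delete the last vowel and add -us.
So sitwowuz → sitwowuzesh.

sitwowuzesh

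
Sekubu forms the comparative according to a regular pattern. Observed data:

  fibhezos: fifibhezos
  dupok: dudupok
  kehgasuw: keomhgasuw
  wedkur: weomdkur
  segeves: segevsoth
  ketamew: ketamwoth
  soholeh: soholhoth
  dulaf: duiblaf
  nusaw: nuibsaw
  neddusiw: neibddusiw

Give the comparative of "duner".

dunroth

fibhezos and segeves both end in -s yet inflect differently (fifibhezos, segevsoth), so the final letter is not what conditions the rule; the last vowel is.
"duner" has last vowel 'e'. The stems whose last vowel is 'e' (segeves → segevsoth, ketamew → ketamwoth, soholeh → soholhoth) delete the last vowel and add -oth.
So duner → dunroth.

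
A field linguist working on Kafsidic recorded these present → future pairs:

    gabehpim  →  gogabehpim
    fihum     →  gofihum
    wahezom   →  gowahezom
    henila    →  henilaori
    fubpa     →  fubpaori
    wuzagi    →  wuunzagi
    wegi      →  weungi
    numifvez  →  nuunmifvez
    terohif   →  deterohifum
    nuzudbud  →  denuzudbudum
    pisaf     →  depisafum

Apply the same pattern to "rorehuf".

"rorehuf" ends in -f. The stems ending in -f (terohif → deterohifum, pisaf → depisafum) add de- … -um around the stem.
The other patterns: stems ending in -m add the prefix go-; stems ending in -a add -ori; stems ending in -i or -z insert -un- after the first vowel.
So rorehuf → derorehufum.

derorehufum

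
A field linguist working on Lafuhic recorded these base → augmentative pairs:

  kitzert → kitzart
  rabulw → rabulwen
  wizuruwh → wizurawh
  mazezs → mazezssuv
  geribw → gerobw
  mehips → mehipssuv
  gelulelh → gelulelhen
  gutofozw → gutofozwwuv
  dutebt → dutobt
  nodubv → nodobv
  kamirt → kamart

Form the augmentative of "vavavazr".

"vavavazr" has second-to-last letter 'z'. The stems whose second-to-last letter is 'z' (gutofozw → gutofozwwuv, mazezs → mazezssuv) double the final consonant and add -uv.
So vavavazr → vavavazrruv.

vavavazrruv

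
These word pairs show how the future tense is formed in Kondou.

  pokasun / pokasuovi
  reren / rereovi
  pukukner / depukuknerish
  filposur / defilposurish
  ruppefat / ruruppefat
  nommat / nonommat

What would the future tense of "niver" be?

reren and pukukner both have last vowel 'e' yet inflect differently (rereovi, depukuknerish), so the last vowel is not what conditions the rule; the final letter is.
"niver" ends in -r. The stems ending in -r (pukukner → depukuknerish, filposur → defilposurish) add de- … -ish around the stem.
So niver → deniverish.

deniverish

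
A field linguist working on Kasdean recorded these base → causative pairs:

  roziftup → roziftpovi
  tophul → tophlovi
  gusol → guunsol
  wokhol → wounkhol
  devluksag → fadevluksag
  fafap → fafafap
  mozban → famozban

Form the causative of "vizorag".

favizorag

tophul and gusol both end in -l yet inflect differently (tophlovi, guunsol), so the final letter is not what conditions the rule; the last vowel is.
"vizorag" has last vowel 'a'. The stems whose last vowel is 'a' (devluksag → fadevluksag, fafap → fafafap, mozban → famozban) add the prefix fa-.
The other patterns: stems whose last vowel is 'u' delete the last vowel and add -ovi; stems whose last vowel is 'o' insert -un- after the first vowel.
So vizorag → favizorag.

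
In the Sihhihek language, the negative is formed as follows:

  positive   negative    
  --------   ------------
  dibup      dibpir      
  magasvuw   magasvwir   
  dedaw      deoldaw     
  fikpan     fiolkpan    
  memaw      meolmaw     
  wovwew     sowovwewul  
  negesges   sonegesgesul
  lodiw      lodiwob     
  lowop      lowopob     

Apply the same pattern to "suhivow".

suhivowob

magasvuw and dedaw both end in -w yet inflect differently (magasvwir, deoldaw), so the final letter is not what conditions the rule; the last vowel is.
"suhivow" has last vowel 'o'. The one such stem in the data (lowop → lowopob) adds -ob, so the same rule applies.
So suhivow → suhivowob.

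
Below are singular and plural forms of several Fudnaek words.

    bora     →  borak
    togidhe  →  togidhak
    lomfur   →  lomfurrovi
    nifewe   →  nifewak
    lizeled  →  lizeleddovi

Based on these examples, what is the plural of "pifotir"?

pifotirrovi

lizeled and nifewe both have last vowel 'e' yet inflect differently (lizeleddovi, nifewak), so the last vowel is not what conditions the rule; whether the stem ends in a vowel or a consonant is.
"pifotir" ends in a consonant. The stems ending in a consonant (lomfur → lomfurrovi, lizeled → lizeleddovi) double the final consonant and add -ovi.
So pifotir → pifotirrovi.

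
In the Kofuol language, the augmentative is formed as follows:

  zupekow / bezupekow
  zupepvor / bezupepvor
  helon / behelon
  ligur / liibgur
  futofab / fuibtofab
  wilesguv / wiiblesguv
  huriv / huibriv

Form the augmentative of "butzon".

zupepvor and ligur both end in -r yet inflect differently (bezupepvor, liibgur), so the final letter is not what conditions the rule; the last vowel is.
"butzon" has last vowel 'o'. The stems whose last vowel is 'o' (zupekow → bezupekow, zupepvor → bezupepvor, helon → behelon) add the prefix be-.
The other pattern: stems whose last vowel is 'a', 'i' or 'u' insert -ib- after the first vowel.
So butzon → bebutzon.

bebutzon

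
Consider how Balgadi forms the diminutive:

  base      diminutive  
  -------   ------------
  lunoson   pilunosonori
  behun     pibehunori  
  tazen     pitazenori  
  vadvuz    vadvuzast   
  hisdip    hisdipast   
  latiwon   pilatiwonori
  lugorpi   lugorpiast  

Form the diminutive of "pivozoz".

behun and vadvuz both have last vowel 'u' yet inflect differently (pibehunori, vadvuzast), so the last vowel is not what conditions the rule; the final letter is.
"pivozoz" ends in -z. The one such stem in the data (vadvuz → vadvuzast) adds -ast, so the same rule applies.
The other pattern: stems ending in -n add pi- … -ori around the stem.
So pivozoz → pivozozast.

pivozozast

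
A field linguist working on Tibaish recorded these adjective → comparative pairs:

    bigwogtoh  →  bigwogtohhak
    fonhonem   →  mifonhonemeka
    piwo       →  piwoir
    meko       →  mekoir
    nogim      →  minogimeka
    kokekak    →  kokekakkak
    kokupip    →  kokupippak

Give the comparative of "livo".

nogim and kokupip both have last vowel 'i' yet inflect differently (minogimeka, kokupippak), so the last vowel is not what conditions the rule; the final letter is.
"livo" ends in -o. The stems ending in -o (meko → mekoir, piwo → piwoir) add -ir.
The other patterns: stems ending in -m add mi- … -eka around the stem; stems ending in -h, -k or -p double the final consonant and add -ak.
So livo → livoir.

livoir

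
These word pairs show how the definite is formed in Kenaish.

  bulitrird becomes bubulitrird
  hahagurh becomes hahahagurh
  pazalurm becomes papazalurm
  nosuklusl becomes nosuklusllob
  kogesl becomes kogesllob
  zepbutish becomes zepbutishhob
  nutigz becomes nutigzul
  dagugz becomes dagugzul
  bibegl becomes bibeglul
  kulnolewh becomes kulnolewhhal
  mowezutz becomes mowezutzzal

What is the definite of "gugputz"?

gugputzzal

hahagurh and zepbutish both end in -h yet inflect differently (hahahagurh, zepbutishhob), so the final letter is not what conditions the rule; the second-to-last letter is.
"gugputz" has second-to-last letter 't'. The one such stem in the data (mowezutz → mowezutzzal) doubles the final consonant and adds -al (as does kulnolewh), so the same rule applies.
The other patterns: stems whose second-to-last letter is 'r' repeat the first consonant+vowel as a prefix; stems whose second-to-last letter is 's' double the final consonant and add -ob; stems whose second-to-last letter is 'g' add -ul.
So gugputz → gugputzzal.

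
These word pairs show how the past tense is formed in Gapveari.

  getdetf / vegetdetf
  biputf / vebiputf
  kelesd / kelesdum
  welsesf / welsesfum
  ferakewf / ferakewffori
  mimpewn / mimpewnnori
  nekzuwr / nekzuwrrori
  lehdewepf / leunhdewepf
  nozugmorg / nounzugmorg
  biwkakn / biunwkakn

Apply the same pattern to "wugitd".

getdetf and welsesf both end in -f yet inflect differently (vegetdetf, welsesfum), so the final letter is not what conditions the rule; the second-to-last letter is.
"wugitd" has second-to-last letter 't'. The stems whose second-to-last letter is 't' (getdetf → vegetdetf, biputf → vebiputf) add the prefix ve-.
The other patterns: stems whose second-to-last letter is 's' add -um; stems whose second-to-last letter is 'w' double the final consonant and add -ori; stems whose second-to-last letter is 'k', 'p' or 'r' insert -un- after the first vowel.
So wugitd → vewugitd.

vewugitd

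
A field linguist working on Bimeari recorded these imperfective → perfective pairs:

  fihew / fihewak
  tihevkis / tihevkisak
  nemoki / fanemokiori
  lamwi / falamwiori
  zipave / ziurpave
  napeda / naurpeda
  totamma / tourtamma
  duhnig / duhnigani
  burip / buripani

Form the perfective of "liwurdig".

liwurdigani

tihevkis and nemoki both have last vowel 'i' yet inflect differently (tihevkisak, fanemokiori), so the last vowel is not what conditions the rule; the final letter is.
"liwurdig" ends in -g. The one such stem in the data (duhnig → duhnigani) adds -ani, so the same rule applies.
The other patterns: stems ending in -s or -w add -ak; stems ending in -i add fa- … -ori around the stem; stems ending in -a or -e insert -ur- after the first vowel.
So liwurdig → liwurdigani.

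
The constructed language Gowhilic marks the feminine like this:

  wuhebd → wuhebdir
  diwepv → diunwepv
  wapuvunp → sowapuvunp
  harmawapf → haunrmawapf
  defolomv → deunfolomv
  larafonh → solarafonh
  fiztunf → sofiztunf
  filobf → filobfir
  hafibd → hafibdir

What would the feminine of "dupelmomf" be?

fiztunf and filobf both end in -f yet inflect differently (sofiztunf, filobfir), so the final letter is not what conditions the rule; the second-to-last letter is.
"dupelmomf" has second-to-last letter 'm'. The one such stem in the data (defolomv → deunfolomv) inserts -un- after the first vowel (as do diwepv, harmawapf), so the same rule applies.
So dupelmomf → duunpelmomf.

duunpelmomf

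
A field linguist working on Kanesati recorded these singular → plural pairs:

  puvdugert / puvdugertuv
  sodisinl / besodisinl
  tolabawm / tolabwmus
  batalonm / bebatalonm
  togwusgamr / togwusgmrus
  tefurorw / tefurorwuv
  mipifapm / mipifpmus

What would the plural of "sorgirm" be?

batalonm and tolabawm both end in -m yet inflect differently (bebatalonm, tolabwmus), so the final letter is not what conditions the rule; the second-to-last letter is.
"sorgirm" has second-to-last letter 'r'. The stems whose second-to-last letter is 'r' (tefurorw → tefurorwuv, puvdugert → puvdugertuv) add -uv.
So sorgirm → sorgirmuv.

sorgirmuv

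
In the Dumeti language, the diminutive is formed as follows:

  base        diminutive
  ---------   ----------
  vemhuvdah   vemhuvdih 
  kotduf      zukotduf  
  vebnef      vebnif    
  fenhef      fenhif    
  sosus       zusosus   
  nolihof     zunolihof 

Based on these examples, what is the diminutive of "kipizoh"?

zukipizoh

"kipizoh" has last vowel 'o'. The one such stem in the data (nolihof → zunolihof) adds the prefix zu-, so the same rule applies.
So kipizoh → zukipizoh.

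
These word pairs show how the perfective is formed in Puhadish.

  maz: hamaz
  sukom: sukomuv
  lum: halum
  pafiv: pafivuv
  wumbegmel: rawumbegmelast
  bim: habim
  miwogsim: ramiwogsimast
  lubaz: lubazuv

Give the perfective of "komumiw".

rakomumiwast

maz and lubaz both end in -z yet inflect differently (hamaz, lubazuv), so the final letter is not what conditions the rule; the number of vowels is.
"komumiw" has 3 vowels. The stems with 3 vowels (miwogsim → ramiwogsimast, wumbegmel → rawumbegmelast) add ra- … -ast around the stem.
So komumiw → rakomumiwast.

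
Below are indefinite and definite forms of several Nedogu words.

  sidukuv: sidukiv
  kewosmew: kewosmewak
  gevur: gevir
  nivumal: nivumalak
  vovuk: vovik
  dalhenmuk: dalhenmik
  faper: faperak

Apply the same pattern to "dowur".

gevur and faper both end in -r yet inflect differently (gevir, faperak), so the final letter is not what conditions the rule; the last vowel is.
"dowur" has last vowel 'u'. The stems whose last vowel is 'u' (dalhenmuk → dalhenmik, gevur → gevir, sidukuv → sidukiv) change the last vowel to 'i'.
So dowur → dowir.

dowir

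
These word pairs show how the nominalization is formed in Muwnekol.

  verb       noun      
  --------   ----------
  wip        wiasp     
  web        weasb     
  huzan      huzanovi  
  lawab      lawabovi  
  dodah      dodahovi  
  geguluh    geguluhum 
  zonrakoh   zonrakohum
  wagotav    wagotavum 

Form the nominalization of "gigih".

web and lawab both end in -b yet inflect differently (weasb, lawabovi), so the final letter is not what conditions the rule; the number of vowels is.
"gigih" has 2 vowels. The stems with 2 vowels (huzan → huzanovi, lawab → lawabovi, dodah → dodahovi) add -ovi.
The other patterns: stems with 1 vowel insert -as- after the first vowel; stems with 3 vowels add -um.
So gigih → gigihovi.

gigihovi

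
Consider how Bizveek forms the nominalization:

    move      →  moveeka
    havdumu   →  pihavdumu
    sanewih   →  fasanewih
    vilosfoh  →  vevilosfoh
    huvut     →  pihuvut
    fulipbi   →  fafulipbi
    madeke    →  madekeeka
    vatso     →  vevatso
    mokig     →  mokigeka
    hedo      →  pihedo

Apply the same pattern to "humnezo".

pihumnezo

hedo and vatso both end in -o yet inflect differently (pihedo, vevatso), so the final letter is not what conditions the rule; the first letter is.
"humnezo" begins with h-. The stems beginning with h- (hedo → pihedo, havdumu → pihavdumu, huvut → pihuvut) add the prefix pi-.
So humnezo → pihumnezo.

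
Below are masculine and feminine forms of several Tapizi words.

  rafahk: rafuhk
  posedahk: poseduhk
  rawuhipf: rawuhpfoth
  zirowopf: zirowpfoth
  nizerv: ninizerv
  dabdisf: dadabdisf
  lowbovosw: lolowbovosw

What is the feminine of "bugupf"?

"bugupf" has second-to-last letter 'p'. The stems whose second-to-last letter is 'p' (rawuhipf → rawuhpfoth, zirowopf → zirowpfoth) delete the last vowel and add -oth.
So bugupf → bugpfoth.

bugpfoth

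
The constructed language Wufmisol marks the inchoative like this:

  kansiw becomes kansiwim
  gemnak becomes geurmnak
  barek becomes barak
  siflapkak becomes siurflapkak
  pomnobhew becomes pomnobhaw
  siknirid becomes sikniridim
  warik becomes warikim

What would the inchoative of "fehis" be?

fehisim

pomnobhew and kansiw both end in -w yet inflect differently (pomnobhaw, kansiwim), so the final letter is not what conditions the rule; the last vowel is.
"fehis" has last vowel 'i'. The stems whose last vowel is 'i' (kansiw → kansiwim, warik → warikim, siknirid → sikniridim) add -im.
The other patterns: stems whose last vowel is 'e' change the last vowel to 'a'; stems whose last vowel is 'a' insert -ur- after the first vowel.
So fehis → fehisim.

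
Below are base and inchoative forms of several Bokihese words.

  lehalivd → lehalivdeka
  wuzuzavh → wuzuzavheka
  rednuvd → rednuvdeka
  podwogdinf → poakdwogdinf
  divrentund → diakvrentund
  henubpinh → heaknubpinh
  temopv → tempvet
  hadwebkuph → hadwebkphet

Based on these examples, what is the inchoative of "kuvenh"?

lehalivd and divrentund both end in -d yet inflect differently (lehalivdeka, diakvrentund), so the final letter is not what conditions the rule; the second-to-last letter is.
"kuvenh" has second-to-last letter 'n'. The stems whose second-to-last letter is 'n' (podwogdinf → poakdwogdinf, divrentund → diakvrentund, henubpinh → heaknubpinh) insert -ak- after the first vowel.
The other patterns: stems whose second-to-last letter is 'v' add -eka; stems whose second-to-last letter is 'p' delete the last vowel and add -et.
So kuvenh → kuakvenh.

kuakvenh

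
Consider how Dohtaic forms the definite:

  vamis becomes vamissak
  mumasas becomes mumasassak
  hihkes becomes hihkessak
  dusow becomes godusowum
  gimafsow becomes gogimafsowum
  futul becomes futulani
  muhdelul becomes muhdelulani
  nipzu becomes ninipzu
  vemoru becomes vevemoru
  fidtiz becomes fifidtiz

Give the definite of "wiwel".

futul and nipzu both have last vowel 'u' yet inflect differently (futulani, ninipzu), so the last vowel is not what conditions the rule; the final letter is.
"wiwel" ends in -l. The stems ending in -l (futul → futulani, muhdelul → muhdelulani) add -ani.
The other patterns: stems ending in -s double the final consonant and add -ak; stems ending in -w add go- … -um around the stem; stems ending in -u or -z repeat the first consonant+vowel as a prefix.
So wiwel → wiwelani.

wiwelani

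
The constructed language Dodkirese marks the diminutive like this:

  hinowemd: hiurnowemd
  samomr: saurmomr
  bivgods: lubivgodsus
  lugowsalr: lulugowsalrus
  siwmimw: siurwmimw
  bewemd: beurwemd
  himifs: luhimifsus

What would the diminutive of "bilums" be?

samomr and lugowsalr both end in -r yet inflect differently (saurmomr, lulugowsalrus), so the final letter is not what conditions the rule; the second-to-last letter is.
"bilums" has second-to-last letter 'm'. The stems whose second-to-last letter is 'm' (bewemd → beurwemd, hinowemd → hiurnowemd, samomr → saurmomr) insert -ur- after the first vowel.
The other pattern: stems whose second-to-last letter is 'd', 'f' or 'l' add lu- … -us around the stem.
So bilums → biurlums.

biurlums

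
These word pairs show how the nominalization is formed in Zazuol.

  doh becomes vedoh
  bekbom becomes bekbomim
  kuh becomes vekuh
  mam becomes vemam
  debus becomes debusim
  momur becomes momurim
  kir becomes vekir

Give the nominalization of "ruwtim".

ruwtimim

momur and kir both end in -r yet inflect differently (momurim, vekir), so the final letter is not what conditions the rule; the number of vowels is.
"ruwtim" has 2 vowels. The stems with 2 vowels (momur → momurim, debus → debusim, bekbom → bekbomim) add -im.
The other pattern: stems with 1 vowel add the prefix ve-.
So ruwtim → ruwtimim.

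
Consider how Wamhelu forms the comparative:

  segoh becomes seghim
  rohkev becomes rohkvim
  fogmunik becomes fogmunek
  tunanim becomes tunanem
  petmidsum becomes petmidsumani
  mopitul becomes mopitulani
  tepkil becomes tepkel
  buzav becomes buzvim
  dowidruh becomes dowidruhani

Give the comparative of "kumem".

tepkil and mopitul both end in -l yet inflect differently (tepkel, mopitulani), so the final letter is not what conditions the rule; the last vowel is.
"kumem" has last vowel 'e'. The one such stem in the data (rohkev → rohkvim) deletes the last vowel and adds -im (as do buzav, segoh), so the same rule applies.
So kumem → kummim.

kummim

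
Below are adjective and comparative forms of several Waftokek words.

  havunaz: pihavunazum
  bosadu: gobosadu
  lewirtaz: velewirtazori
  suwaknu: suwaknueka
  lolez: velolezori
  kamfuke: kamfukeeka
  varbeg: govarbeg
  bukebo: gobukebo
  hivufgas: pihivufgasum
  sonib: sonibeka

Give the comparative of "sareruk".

sarerukeka

"sareruk" begins with s-. The stems beginning with s- (suwaknu → suwaknueka, sonib → sonibeka) add -eka.
So sareruk → sarerukeka.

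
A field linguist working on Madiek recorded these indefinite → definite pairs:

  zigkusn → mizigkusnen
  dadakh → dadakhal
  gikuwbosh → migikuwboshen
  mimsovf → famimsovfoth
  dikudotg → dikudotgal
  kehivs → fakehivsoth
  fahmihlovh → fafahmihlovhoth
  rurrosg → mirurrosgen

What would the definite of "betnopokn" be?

gikuwbosh and fahmihlovh both end in -h yet inflect differently (migikuwboshen, fafahmihlovhoth), so the final letter is not what conditions the rule; the second-to-last letter is.
"betnopokn" has second-to-last letter 'k'. The one such stem in the data (dadakh → dadakhal) adds -al, so the same rule applies.
So betnopokn → betnopoknal.

betnopoknal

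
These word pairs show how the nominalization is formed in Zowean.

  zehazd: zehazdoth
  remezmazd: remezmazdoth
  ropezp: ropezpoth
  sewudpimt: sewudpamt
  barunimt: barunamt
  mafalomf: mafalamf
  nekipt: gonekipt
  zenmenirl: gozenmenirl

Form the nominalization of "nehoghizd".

sewudpimt and nekipt both end in -t yet inflect differently (sewudpamt, gonekipt), so the final letter is not what conditions the rule; the second-to-last letter is.
"nehoghizd" has second-to-last letter 'z'. The stems whose second-to-last letter is 'z' (zehazd → zehazdoth, remezmazd → remezmazdoth, ropezp → ropezpoth) add -oth.
The other patterns: stems whose second-to-last letter is 'm' change the last vowel to 'a'; stems whose second-to-last letter is 'p' or 'r' add the prefix go-.
So nehoghizd → nehoghizdoth.

nehoghizdoth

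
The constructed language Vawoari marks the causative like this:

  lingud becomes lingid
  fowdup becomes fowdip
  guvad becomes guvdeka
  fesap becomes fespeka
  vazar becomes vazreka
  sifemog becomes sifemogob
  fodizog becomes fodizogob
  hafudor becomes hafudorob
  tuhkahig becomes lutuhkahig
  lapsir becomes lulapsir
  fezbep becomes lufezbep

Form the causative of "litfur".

litfir

lingud and guvad both end in -d yet inflect differently (lingid, guvdeka), so the final letter is not what conditions the rule; the last vowel is.
"litfur" has last vowel 'u'. The stems whose last vowel is 'u' (lingud → lingid, fowdup → fowdip) change the last vowel to 'i'.
So litfur → litfir.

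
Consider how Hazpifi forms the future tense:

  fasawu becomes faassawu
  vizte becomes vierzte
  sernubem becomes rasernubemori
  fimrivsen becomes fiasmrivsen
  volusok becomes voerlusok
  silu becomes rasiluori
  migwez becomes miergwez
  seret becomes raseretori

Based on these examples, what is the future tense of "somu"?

rasomuori

silu and fasawu both end in -u yet inflect differently (rasiluori, faassawu), so the final letter is not what conditions the rule; the first letter is.
"somu" begins with s-. The stems beginning with s- (sernubem → rasernubemori, silu → rasiluori, seret → raseretori) add ra- … -ori around the stem.
So somu → rasomuori.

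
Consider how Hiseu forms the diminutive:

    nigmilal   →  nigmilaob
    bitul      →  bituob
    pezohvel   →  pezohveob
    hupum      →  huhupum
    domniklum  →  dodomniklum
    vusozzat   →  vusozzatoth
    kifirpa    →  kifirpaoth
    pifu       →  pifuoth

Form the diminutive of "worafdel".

worafdeob

"worafdel" ends in -l. The stems ending in -l (nigmilal → nigmilaob, bitul → bituob, pezohvel → pezohveob) drop the final letter and add -ob.
So worafdel → worafdeob.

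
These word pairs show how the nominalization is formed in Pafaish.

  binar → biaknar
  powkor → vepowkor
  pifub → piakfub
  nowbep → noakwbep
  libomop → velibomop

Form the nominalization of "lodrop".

powkor and binar both end in -r yet inflect differently (vepowkor, biaknar), so the final letter is not what conditions the rule; the last vowel is.
"lodrop" has last vowel 'o'. The stems whose last vowel is 'o' (libomop → velibomop, powkor → vepowkor) add the prefix ve-.
So lodrop → velodrop.

velodrop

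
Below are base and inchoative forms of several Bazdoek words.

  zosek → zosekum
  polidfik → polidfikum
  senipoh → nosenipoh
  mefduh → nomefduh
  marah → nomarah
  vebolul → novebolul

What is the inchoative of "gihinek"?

gihinekum

polidfik and senipoh both have 3 vowels yet inflect differently (polidfikum, nosenipoh), so the number of vowels is not what conditions the rule; the final letter is.
"gihinek" ends in -k. The stems ending in -k (zosek → zosekum, polidfik → polidfikum) add -um.
The other pattern: stems ending in -h or -l add the prefix no-.
So gihinek → gihinekum.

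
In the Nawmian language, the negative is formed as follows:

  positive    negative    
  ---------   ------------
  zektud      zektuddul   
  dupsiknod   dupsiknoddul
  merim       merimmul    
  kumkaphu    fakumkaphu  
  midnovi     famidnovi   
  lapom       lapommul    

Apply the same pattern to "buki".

kumkaphu and zektud both have last vowel 'u' yet inflect differently (fakumkaphu, zektuddul), so the last vowel is not what conditions the rule; whether the stem ends in a vowel or a consonant is.
"buki" ends in a vowel. The stems ending in a vowel (kumkaphu → fakumkaphu, midnovi → famidnovi) add the prefix fa-.
So buki → fabuki.

fabuki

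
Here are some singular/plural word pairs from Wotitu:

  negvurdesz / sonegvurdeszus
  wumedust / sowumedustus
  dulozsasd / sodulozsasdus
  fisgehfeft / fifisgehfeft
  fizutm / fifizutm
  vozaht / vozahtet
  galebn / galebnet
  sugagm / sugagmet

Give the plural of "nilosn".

sonilosnus

wumedust and fisgehfeft both end in -t yet inflect differently (sowumedustus, fifisgehfeft), so the final letter is not what conditions the rule; the second-to-last letter is.
"nilosn" has second-to-last letter 's'. The stems whose second-to-last letter is 's' (negvurdesz → sonegvurdeszus, wumedust → sowumedustus, dulozsasd → sodulozsasdus) add so- … -us around the stem.
The other patterns: stems whose second-to-last letter is 'f' or 't' repeat the first consonant+vowel as a prefix; stems whose second-to-last letter is 'b', 'g' or 'h' add -et.
So nilosn → sonilosnus.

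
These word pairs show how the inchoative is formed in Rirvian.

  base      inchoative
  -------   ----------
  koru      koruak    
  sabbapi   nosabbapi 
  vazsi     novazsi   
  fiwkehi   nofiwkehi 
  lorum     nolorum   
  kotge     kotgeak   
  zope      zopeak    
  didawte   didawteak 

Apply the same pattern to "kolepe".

koru and lorum both have last vowel 'u' yet inflect differently (koruak, nolorum), so the last vowel is not what conditions the rule; the final letter is.
"kolepe" ends in -e. The stems ending in -e (kotge → kotgeak, didawte → didawteak, zope → zopeak) add -ak.
The other pattern: stems ending in -i or -m add the prefix no-.
So kolepe → kolepeak.

kolepeak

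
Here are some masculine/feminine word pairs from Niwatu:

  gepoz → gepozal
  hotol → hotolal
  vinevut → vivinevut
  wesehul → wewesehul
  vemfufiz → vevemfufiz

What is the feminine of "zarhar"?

zarharal

hotol and wesehul both end in -l yet inflect differently (hotolal, wewesehul), so the final letter is not what conditions the rule; the number of vowels is.
"zarhar" has 2 vowels. The stems with 2 vowels (gepoz → gepozal, hotol → hotolal) add -al.
The other pattern: stems with 3 vowels repeat the first consonant+vowel as a prefix.
So zarhar → zarharal.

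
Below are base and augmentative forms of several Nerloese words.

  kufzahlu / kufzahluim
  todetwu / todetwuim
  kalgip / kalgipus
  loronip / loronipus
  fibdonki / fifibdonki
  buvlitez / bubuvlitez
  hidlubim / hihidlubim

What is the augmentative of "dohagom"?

dodohagom

kalgip and fibdonki both have last vowel 'i' yet inflect differently (kalgipus, fifibdonki), so the last vowel is not what conditions the rule; the final letter is.
"dohagom" ends in -m. The one such stem in the data (hidlubim → hihidlubim) repeats the first consonant+vowel as a prefix (as do fibdonki, buvlitez), so the same rule applies.
The other patterns: stems ending in -u add -im; stems ending in -p add -us.
So dohagom → dodohagom.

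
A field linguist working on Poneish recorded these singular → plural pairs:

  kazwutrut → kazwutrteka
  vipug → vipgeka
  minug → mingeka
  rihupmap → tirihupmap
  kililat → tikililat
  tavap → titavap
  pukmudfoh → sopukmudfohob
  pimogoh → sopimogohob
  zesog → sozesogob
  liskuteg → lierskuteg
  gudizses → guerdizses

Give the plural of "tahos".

sotahosob

kazwutrut and kililat both end in -t yet inflect differently (kazwutrteka, tikililat), so the final letter is not what conditions the rule; the last vowel is.
"tahos" has last vowel 'o'. The stems whose last vowel is 'o' (pukmudfoh → sopukmudfohob, pimogoh → sopimogohob, zesog → sozesogob) add so- … -ob around the stem.
The other patterns: stems whose last vowel is 'u' delete the last vowel and add -eka; stems whose last vowel is 'a' add the prefix ti-; stems whose last vowel is 'e' insert -er- after the first vowel.
So tahos → sotahosob.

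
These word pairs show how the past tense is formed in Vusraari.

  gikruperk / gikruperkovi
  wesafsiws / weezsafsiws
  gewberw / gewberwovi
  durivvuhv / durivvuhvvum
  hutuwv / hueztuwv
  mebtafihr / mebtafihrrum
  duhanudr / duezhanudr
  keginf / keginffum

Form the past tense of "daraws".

durivvuhv and hutuwv both end in -v yet inflect differently (durivvuhvvum, hueztuwv), so the final letter is not what conditions the rule; the second-to-last letter is.
"daraws" has second-to-last letter 'w'. The stems whose second-to-last letter is 'w' (wesafsiws → weezsafsiws, hutuwv → hueztuwv) insert -ez- after the first vowel.
So daraws → daezraws.

daezraws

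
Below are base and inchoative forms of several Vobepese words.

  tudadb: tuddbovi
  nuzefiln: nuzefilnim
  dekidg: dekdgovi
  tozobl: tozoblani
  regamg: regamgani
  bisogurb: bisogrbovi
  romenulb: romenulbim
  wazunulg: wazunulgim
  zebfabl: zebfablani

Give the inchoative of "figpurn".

dekidg and wazunulg both end in -g yet inflect differently (dekdgovi, wazunulgim), so the final letter is not what conditions the rule; the second-to-last letter is.
"figpurn" has second-to-last letter 'r'. The one such stem in the data (bisogurb → bisogrbovi) deletes the last vowel and adds -ovi (as do tudadb, dekidg), so the same rule applies.
So figpurn → figprnovi.

figprnovi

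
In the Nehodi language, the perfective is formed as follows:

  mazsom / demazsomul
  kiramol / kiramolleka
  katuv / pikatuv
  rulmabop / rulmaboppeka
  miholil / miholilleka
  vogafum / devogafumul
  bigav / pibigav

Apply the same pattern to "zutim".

dezutimul

"zutim" ends in -m. The stems ending in -m (vogafum → devogafumul, mazsom → demazsomul) add de- … -ul around the stem.
So zutim → dezutimul.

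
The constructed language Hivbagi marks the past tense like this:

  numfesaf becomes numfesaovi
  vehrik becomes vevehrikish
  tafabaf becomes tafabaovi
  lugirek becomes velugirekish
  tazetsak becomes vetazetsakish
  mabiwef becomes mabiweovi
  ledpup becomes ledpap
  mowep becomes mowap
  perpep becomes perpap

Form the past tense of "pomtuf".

pomtuovi

perpep and mabiwef both have last vowel 'e' yet inflect differently (perpap, mabiweovi), so the last vowel is not what conditions the rule; the final letter is.
"pomtuf" ends in -f. The stems ending in -f (numfesaf → numfesaovi, tafabaf → tafabaovi, mabiwef → mabiweovi) drop the final letter and add -ovi.
The other patterns: stems ending in -p change the last vowel to 'a'; stems ending in -k add ve- … -ish around the stem.
So pomtuf → pomtuovi.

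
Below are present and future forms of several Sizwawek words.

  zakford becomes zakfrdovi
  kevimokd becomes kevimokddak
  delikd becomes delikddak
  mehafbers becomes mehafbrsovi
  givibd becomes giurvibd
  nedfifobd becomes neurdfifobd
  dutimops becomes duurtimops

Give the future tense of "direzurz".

direzrzovi

"direzurz" has second-to-last letter 'r'. The stems whose second-to-last letter is 'r' (zakford → zakfrdovi, mehafbers → mehafbrsovi) delete the last vowel and add -ovi.
The other patterns: stems whose second-to-last letter is 'k' double the final consonant and add -ak; stems whose second-to-last letter is 'b' or 'p' insert -ur- after the first vowel.
So direzurz → direzrzovi.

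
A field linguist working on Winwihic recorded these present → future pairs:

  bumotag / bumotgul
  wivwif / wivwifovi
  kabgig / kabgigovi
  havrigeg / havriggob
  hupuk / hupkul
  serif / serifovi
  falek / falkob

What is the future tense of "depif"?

depifovi

kabgig and havrigeg both end in -g yet inflect differently (kabgigovi, havriggob), so the final letter is not what conditions the rule; the last vowel is.
"depif" has last vowel 'i'. The stems whose last vowel is 'i' (kabgig → kabgigovi, serif → serifovi, wivwif → wivwifovi) add -ovi.
The other patterns: stems whose last vowel is 'e' delete the last vowel and add -ob; stems whose last vowel is 'a' or 'u' delete the last vowel and add -ul.
So depif → depifovi.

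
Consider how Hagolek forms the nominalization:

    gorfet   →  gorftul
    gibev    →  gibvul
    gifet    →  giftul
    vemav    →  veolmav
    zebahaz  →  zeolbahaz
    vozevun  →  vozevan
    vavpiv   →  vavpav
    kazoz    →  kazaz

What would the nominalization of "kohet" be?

"kohet" has last vowel 'e'. The stems whose last vowel is 'e' (gorfet → gorftul, gibev → gibvul, gifet → giftul) delete the last vowel and add -ul.
So kohet → kohtul.

kohtul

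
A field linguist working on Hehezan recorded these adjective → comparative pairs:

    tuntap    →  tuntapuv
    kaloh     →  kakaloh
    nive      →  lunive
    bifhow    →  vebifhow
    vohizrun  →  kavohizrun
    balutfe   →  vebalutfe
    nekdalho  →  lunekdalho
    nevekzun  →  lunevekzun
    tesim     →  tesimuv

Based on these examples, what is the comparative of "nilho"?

lunilho

"nilho" begins with n-. The stems beginning with n- (nive → lunive, nevekzun → lunevekzun, nekdalho → lunekdalho) add the prefix lu-.
So nilho → lunilho.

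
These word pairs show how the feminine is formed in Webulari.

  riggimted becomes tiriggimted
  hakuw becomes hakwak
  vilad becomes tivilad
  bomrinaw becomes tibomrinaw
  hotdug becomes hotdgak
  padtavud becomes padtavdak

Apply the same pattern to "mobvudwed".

hakuw and bomrinaw both end in -w yet inflect differently (hakwak, tibomrinaw), so the final letter is not what conditions the rule; the last vowel is.
"mobvudwed" has last vowel 'e'. The one such stem in the data (riggimted → tiriggimted) adds the prefix ti-, so the same rule applies.
So mobvudwed → timobvudwed.

timobvudwed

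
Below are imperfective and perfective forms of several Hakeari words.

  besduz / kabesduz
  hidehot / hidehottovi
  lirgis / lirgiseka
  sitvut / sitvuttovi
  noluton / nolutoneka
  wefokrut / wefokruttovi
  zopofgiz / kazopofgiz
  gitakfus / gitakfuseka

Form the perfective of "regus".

reguseka

noluton and hidehot both have last vowel 'o' yet inflect differently (nolutoneka, hidehottovi), so the last vowel is not what conditions the rule; the final letter is.
"regus" ends in -s. The stems ending in -s (lirgis → lirgiseka, gitakfus → gitakfuseka) add -eka.
So regus → reguseka.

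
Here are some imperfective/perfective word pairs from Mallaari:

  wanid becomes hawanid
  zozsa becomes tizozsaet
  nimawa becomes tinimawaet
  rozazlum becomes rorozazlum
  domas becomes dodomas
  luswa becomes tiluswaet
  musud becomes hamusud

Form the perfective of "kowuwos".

nimawa and domas both have last vowel 'a' yet inflect differently (tinimawaet, dodomas), so the last vowel is not what conditions the rule; the final letter is.
"kowuwos" ends in -s. The one such stem in the data (domas → dodomas) repeats the first consonant+vowel as a prefix (as does rozazlum), so the same rule applies.
The other patterns: stems ending in -d add the prefix ha-; stems ending in -a add ti- … -et around the stem.
So kowuwos → kokowuwos.

kokowuwos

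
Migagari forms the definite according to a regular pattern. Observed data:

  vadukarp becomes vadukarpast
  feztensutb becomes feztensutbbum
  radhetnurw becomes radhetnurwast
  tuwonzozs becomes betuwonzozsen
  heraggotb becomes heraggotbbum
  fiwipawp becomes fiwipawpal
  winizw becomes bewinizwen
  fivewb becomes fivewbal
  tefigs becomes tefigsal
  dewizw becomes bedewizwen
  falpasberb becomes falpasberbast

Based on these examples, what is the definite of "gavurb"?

gavurbast

falpasberb and heraggotb both end in -b yet inflect differently (falpasberbast, heraggotbbum), so the final letter is not what conditions the rule; the second-to-last letter is.
"gavurb" has second-to-last letter 'r'. The stems whose second-to-last letter is 'r' (falpasberb → falpasberbast, vadukarp → vadukarpast, radhetnurw → radhetnurwast) add -ast.
The other patterns: stems whose second-to-last letter is 't' double the final consonant and add -um; stems whose second-to-last letter is 'z' add be- … -en around the stem; stems whose second-to-last letter is 'g' or 'w' add -al.
So gavurb → gavurbast.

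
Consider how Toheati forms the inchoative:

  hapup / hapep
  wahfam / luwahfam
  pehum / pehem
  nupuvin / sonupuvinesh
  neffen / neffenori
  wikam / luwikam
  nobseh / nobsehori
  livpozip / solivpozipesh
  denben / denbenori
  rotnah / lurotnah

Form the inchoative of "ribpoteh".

ribpotehori

"ribpoteh" has last vowel 'e'. The stems whose last vowel is 'e' (denben → denbenori, neffen → neffenori, nobseh → nobsehori) add -ori.
So ribpoteh → ribpotehori.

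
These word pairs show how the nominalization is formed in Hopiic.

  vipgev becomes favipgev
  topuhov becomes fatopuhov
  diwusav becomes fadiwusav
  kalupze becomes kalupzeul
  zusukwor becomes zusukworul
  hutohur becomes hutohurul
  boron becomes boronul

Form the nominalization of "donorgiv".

fadonorgiv

vipgev and kalupze both have last vowel 'e' yet inflect differently (favipgev, kalupzeul), so the last vowel is not what conditions the rule; the final letter is.
"donorgiv" ends in -v. The stems ending in -v (vipgev → favipgev, topuhov → fatopuhov, diwusav → fadiwusav) add the prefix fa-.
So donorgiv → fadonorgiv.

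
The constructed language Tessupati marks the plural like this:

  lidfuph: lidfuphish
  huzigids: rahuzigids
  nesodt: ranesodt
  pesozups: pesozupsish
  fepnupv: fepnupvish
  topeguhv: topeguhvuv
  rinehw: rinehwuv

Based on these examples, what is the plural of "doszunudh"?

fepnupv and topeguhv both end in -v yet inflect differently (fepnupvish, topeguhvuv), so the final letter is not what conditions the rule; the second-to-last letter is.
"doszunudh" has second-to-last letter 'd'. The stems whose second-to-last letter is 'd' (huzigids → rahuzigids, nesodt → ranesodt) add the prefix ra-.
So doszunudh → radoszunudh.

radoszunudh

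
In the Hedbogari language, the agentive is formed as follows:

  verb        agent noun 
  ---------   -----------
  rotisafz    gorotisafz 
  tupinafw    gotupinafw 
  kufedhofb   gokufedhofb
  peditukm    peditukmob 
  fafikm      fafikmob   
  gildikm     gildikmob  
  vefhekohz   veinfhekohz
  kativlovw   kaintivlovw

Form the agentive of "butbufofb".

"butbufofb" has second-to-last letter 'f'. The stems whose second-to-last letter is 'f' (rotisafz → gorotisafz, tupinafw → gotupinafw, kufedhofb → gokufedhofb) add the prefix go-.
So butbufofb → gobutbufofb.

gobutbufofb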